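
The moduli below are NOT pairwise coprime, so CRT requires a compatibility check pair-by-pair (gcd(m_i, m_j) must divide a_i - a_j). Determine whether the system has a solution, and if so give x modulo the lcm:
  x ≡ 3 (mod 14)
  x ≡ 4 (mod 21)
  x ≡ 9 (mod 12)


Moduli 14, 21, 12 are not pairwise coprime, so CRT works modulo lcm(m_i) when all pairwise compatibility conditions hold.
Pairwise compatibility: gcd(m_i, m_j) must divide a_i - a_j for every pair.
Merge one congruence at a time:
  Start: x ≡ 3 (mod 14).
  Combine with x ≡ 4 (mod 21): gcd(14, 21) = 7, and 4 - 3 = 1 is NOT divisible by 7.
    ⇒ system is inconsistent (no integer solution).

No solution (the system is inconsistent).


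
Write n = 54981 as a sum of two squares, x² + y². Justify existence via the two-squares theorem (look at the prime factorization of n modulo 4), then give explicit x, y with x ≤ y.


Step 1: Factor n = 54981 = 3^2 · 41 · 149.
Step 2: Check the mod-4 condition on each prime factor: 3 ≡ 3 (mod 4), exponent 2 (must be even); 41 ≡ 1 (mod 4), exponent 1; 149 ≡ 1 (mod 4), exponent 1.
All primes ≡ 3 (mod 4) appear to even exponent (or don't appear), so by the two-squares theorem n IS expressible as a sum of two squares.
Step 3: Build a representation. Group n = k² · m with k = 3 and m = 41 · 149 = 6109 (a product of primes ≡ 1 (mod 4)); a representation of m scales to one of n via (k·x)² + (k·y)² = k²(x² + y²). Each prime p ≡ 1 (mod 4) is itself a sum of two squares; find a² by testing p − a² for a perfect square:
  41: 41 − 1² = 40, 41 − 2² = 37, 41 − 3² = 32, 41 − 4² = 25 = 5² ⇒ 41 = 4² + 5².
  149: 149 − 1² = 148, 149 − 2² = 145, 149 − 3² = 140, 149 − 4² = 133, 149 − 5² = 124, 149 − 6² = 113, 149 − 7² = 100 = 10² ⇒ 149 = 7² + 10².
  Combine using the Brahmagupta–Fibonacci identity (a² + b²)(c² + d²) = (ac − bd)² + (ad + bc)² = (ac + bd)² + (ad − bc)²:
  41 · 149 = 6109: from (4² + 5²)(7² + 10²), take (4·7 − 5·10, 4·10 + 5·7) = (28 − 50, 40 + 35) = (-22, 75); dropping signs (only squares matter) gives (22, 75); check 22² + 75² = 484 + 5625 = 6109 ✓.
  Scale by k = 3: (3·22, 3·75) = (66, 225).
Step 4: Order so x ≤ y and verify: 66² + 225² = 4356 + 50625 = 54981 = n. ✓

n = 54981 = 66² + 225² (one valid representation with x ≤ y).


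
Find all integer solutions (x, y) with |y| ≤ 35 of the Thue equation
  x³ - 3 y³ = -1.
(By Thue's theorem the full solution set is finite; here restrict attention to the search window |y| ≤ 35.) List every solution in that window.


The equation is x³ - 3y³ = -1. For fixed y, x³ = 3·y³ − 1, so a solution requires the RHS to be a perfect cube.
Strategy: iterate y from -35 to 35, compute RHS = 3·y³ − 1, and check whether it is a (positive or negative) perfect cube.
Check small values of y:
  y = 0: RHS = -1 = (-1)³ ⇒ x = -1 works.
  y = 1: RHS = 2 is not a perfect cube.
  y = -1: RHS = -4 is not a perfect cube.
  y = 2: RHS = 23 is not a perfect cube.
  y = -2: RHS = -25 is not a perfect cube.
  y = 3: RHS = 80 is not a perfect cube.
  y = -3: RHS = -82 is not a perfect cube.
Continuing the search up to |y| = 35 finds no further solutions beyond those listed.
Collected solutions: (-1, 0).

Solutions (with |y| ≤ 35): (-1, 0).


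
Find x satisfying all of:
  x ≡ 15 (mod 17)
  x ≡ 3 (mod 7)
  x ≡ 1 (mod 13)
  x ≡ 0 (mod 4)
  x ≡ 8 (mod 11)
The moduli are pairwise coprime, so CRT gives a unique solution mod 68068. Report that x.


Product of moduli M = 17 · 7 · 13 · 4 · 11 = 68068.
Merge one congruence at a time:
  Start: x ≡ 15 (mod 17).
  Combine with x ≡ 3 (mod 7); new modulus lcm = 119.
    Write x = 15 + 17·t and substitute into x ≡ 3 (mod 7): 17·t ≡ 3 − 15 = -12 (mod 7).
    Reduce coefficients mod 7: 3·t ≡ 2 (mod 7).
    The inverse of 3 mod 7 is 5 (since 3·5 = 15 = 2·7 + 1), so t ≡ 5·2 = 10 ≡ 3 (mod 7).
    Then x = 15 + 17·3 = 66, valid modulo lcm(17, 7) = 119: x ≡ 66 (mod 119).
  Combine with x ≡ 1 (mod 13); new modulus lcm = 1547.
    Write x = 66 + 119·t and substitute into x ≡ 1 (mod 13): 119·t ≡ 1 − 66 = -65 (mod 13).
    Reduce coefficients mod 13: 2·t ≡ 0 (mod 13).
    The inverse of 2 mod 13 is 7 (since 2·7 = 14 = 1·13 + 1), so t ≡ 7·0 = 0 ≡ 0 (mod 13).
    Then x = 66 + 119·0 = 66, valid modulo lcm(119, 13) = 1547: x ≡ 66 (mod 1547).
  Combine with x ≡ 0 (mod 4); new modulus lcm = 6188.
    Write x = 66 + 1547·t and substitute into x ≡ 0 (mod 4): 1547·t ≡ 0 − 66 = -66 (mod 4).
    Reduce coefficients mod 4: 3·t ≡ 2 (mod 4).
    The inverse of 3 mod 4 is 3 (since 3·3 = 9 = 2·4 + 1), so t ≡ 3·2 = 6 ≡ 2 (mod 4).
    Then x = 66 + 1547·2 = 3160, valid modulo lcm(1547, 4) = 6188: x ≡ 3160 (mod 6188).
  Combine with x ≡ 8 (mod 11); new modulus lcm = 68068.
    Write x = 3160 + 6188·t and substitute into x ≡ 8 (mod 11): 6188·t ≡ 8 − 3160 = -3152 (mod 11).
    Reduce coefficients mod 11: 6·t ≡ 5 (mod 11).
    The inverse of 6 mod 11 is 2 (since 6·2 = 12 = 1·11 + 1), so t ≡ 2·5 = 10 ≡ 10 (mod 11).
    Then x = 3160 + 6188·10 = 65040, valid modulo lcm(6188, 11) = 68068: x ≡ 65040 (mod 68068).
Verify against each original: 65040 mod 17 = 15, 65040 mod 7 = 3, 65040 mod 13 = 1, 65040 mod 4 = 0, 65040 mod 11 = 8.

x ≡ 65040 (mod 68068).


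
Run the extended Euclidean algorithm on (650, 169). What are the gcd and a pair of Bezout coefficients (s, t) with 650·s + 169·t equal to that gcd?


Euclidean algorithm on (650, 169) — divide until remainder is 0:
  650 = 3 · 169 + 143
  169 = 1 · 143 + 26
  143 = 5 · 26 + 13
  26 = 2 · 13 + 0
gcd(650, 169) = 13.
Track Bezout coefficients alongside the remainders: start with r₀ = 650 = a·1 + b·0 (s = 1, t = 0) and r₁ = 169 = a·0 + b·1 (s = 0, t = 1); each new remainder r_{k+1} = r_{k-1} − q_k·r_k inherits s_{k+1} = s_{k-1} − q_k·s_k, t_{k+1} = t_{k-1} − q_k·t_k, so r_k = a·s_k + b·t_k at every step:
  q = 3: r = 143, s = 1 − 3·0 = 1, t = 0 − 3·1 = -3  (check: 650·1 + 169·(-3) = 143)
  q = 1: r = 26, s = 0 − 1·1 = -1, t = 1 − 1·(-3) = 4  (check: 650·(-1) + 169·4 = 26)
  q = 5: r = 13, s = 1 − 5·(-1) = 6, t = -3 − 5·4 = -23  (check: 650·6 + 169·(-23) = 13)
The row with r = 13 (the gcd) gives the Bezout coefficients s = 6, t = -23.
Result: 650 · (6) + 169 · (-23) = 13.

gcd(650, 169) = 13; s = 6, t = -23 (check: 650·6 + 169·(-23) = 13).


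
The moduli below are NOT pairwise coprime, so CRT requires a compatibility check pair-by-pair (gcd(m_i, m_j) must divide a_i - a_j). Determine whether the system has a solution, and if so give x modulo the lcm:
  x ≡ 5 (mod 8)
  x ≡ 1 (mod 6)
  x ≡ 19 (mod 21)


Moduli 8, 6, 21 are not pairwise coprime, so CRT works modulo lcm(m_i) when all pairwise compatibility conditions hold.
Pairwise compatibility: gcd(m_i, m_j) must divide a_i - a_j for every pair.
Merge one congruence at a time:
  Start: x ≡ 5 (mod 8).
  Combine with x ≡ 1 (mod 6): gcd(8, 6) = 2; 1 - 5 = -4, which IS divisible by 2, so compatible.
    Write x = 5 + 8·t and substitute into x ≡ 1 (mod 6): 8·t ≡ 1 − 5 = -4 (mod 6).
    Divide the congruence (and modulus) by g = 2: 4·t ≡ -2 (mod 3).
    Reduce coefficients mod 3: 1·t ≡ 1 (mod 3).
    So t ≡ 1 (mod 3).
    Then x = 5 + 8·1 = 13, valid modulo lcm(8, 6) = 24: x ≡ 13 (mod 24).
  Combine with x ≡ 19 (mod 21): gcd(24, 21) = 3; 19 - 13 = 6, which IS divisible by 3, so compatible.
    Write x = 13 + 24·t and substitute into x ≡ 19 (mod 21): 24·t ≡ 19 − 13 = 6 (mod 21).
    Divide the congruence (and modulus) by g = 3: 8·t ≡ 2 (mod 7).
    Reduce coefficients mod 7: 1·t ≡ 2 (mod 7).
    So t ≡ 2 (mod 7).
    Then x = 13 + 24·2 = 61, valid modulo lcm(24, 21) = 168: x ≡ 61 (mod 168).
Verify: 61 mod 8 = 5, 61 mod 6 = 1, 61 mod 21 = 19.

x ≡ 61 (mod 168).


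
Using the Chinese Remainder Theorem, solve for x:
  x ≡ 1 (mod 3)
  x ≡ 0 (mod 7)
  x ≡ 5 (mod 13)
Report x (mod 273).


Moduli 3, 7, 13 are pairwise coprime; by CRT there is a unique solution modulo M = 3 · 7 · 13 = 273.
Solve pairwise, accumulating the modulus:
  Start with x ≡ 1 (mod 3).
  Combine with x ≡ 0 (mod 7): since gcd(3, 7) = 1, we get a unique residue mod 21.
    Write x = 1 + 3·t and substitute into x ≡ 0 (mod 7): 3·t ≡ 0 − 1 = -1 (mod 7).
    Reduce coefficients mod 7: 3·t ≡ 6 (mod 7).
    The inverse of 3 mod 7 is 5 (since 3·5 = 15 = 2·7 + 1), so t ≡ 5·6 = 30 ≡ 2 (mod 7).
    Then x = 1 + 3·2 = 7, valid modulo lcm(3, 7) = 21: x ≡ 7 (mod 21).
  Combine with x ≡ 5 (mod 13): since gcd(21, 13) = 1, we get a unique residue mod 273.
    Write x = 7 + 21·t and substitute into x ≡ 5 (mod 13): 21·t ≡ 5 − 7 = -2 (mod 13).
    Reduce coefficients mod 13: 8·t ≡ 11 (mod 13).
    The inverse of 8 mod 13 is 5 (since 8·5 = 40 = 3·13 + 1), so t ≡ 5·11 = 55 ≡ 3 (mod 13).
    Then x = 7 + 21·3 = 70, valid modulo lcm(21, 13) = 273: x ≡ 70 (mod 273).
Verify: 70 mod 3 = 1 ✓, 70 mod 7 = 0 ✓, 70 mod 13 = 5 ✓.

x ≡ 70 (mod 273).


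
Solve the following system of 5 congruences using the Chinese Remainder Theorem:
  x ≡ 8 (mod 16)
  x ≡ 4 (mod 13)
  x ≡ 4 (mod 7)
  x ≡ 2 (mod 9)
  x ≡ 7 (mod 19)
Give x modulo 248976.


Product of moduli M = 16 · 13 · 7 · 9 · 19 = 248976.
Merge one congruence at a time:
  Start: x ≡ 8 (mod 16).
  Combine with x ≡ 4 (mod 13); new modulus lcm = 208.
    Write x = 8 + 16·t and substitute into x ≡ 4 (mod 13): 16·t ≡ 4 − 8 = -4 (mod 13).
    Reduce coefficients mod 13: 3·t ≡ 9 (mod 13).
    The inverse of 3 mod 13 is 9 (since 3·9 = 27 = 2·13 + 1), so t ≡ 9·9 = 81 ≡ 3 (mod 13).
    Then x = 8 + 16·3 = 56, valid modulo lcm(16, 13) = 208: x ≡ 56 (mod 208).
  Combine with x ≡ 4 (mod 7); new modulus lcm = 1456.
    Write x = 56 + 208·t and substitute into x ≡ 4 (mod 7): 208·t ≡ 4 − 56 = -52 (mod 7).
    Reduce coefficients mod 7: 5·t ≡ 4 (mod 7).
    The inverse of 5 mod 7 is 3 (since 5·3 = 15 = 2·7 + 1), so t ≡ 3·4 = 12 ≡ 5 (mod 7).
    Then x = 56 + 208·5 = 1096, valid modulo lcm(208, 7) = 1456: x ≡ 1096 (mod 1456).
  Combine with x ≡ 2 (mod 9); new modulus lcm = 13104.
    Write x = 1096 + 1456·t and substitute into x ≡ 2 (mod 9): 1456·t ≡ 2 − 1096 = -1094 (mod 9).
    Reduce coefficients mod 9: 7·t ≡ 4 (mod 9).
    The inverse of 7 mod 9 is 4 (since 7·4 = 28 = 3·9 + 1), so t ≡ 4·4 = 16 ≡ 7 (mod 9).
    Then x = 1096 + 1456·7 = 11288, valid modulo lcm(1456, 9) = 13104: x ≡ 11288 (mod 13104).
  Combine with x ≡ 7 (mod 19); new modulus lcm = 248976.
    Write x = 11288 + 13104·t and substitute into x ≡ 7 (mod 19): 13104·t ≡ 7 − 11288 = -11281 (mod 19).
    Reduce coefficients mod 19: 13·t ≡ 5 (mod 19).
    The inverse of 13 mod 19 is 3 (since 13·3 = 39 = 2·19 + 1), so t ≡ 3·5 = 15 ≡ 15 (mod 19).
    Then x = 11288 + 13104·15 = 207848, valid modulo lcm(13104, 19) = 248976: x ≡ 207848 (mod 248976).
Verify against each original: 207848 mod 16 = 8, 207848 mod 13 = 4, 207848 mod 7 = 4, 207848 mod 9 = 2, 207848 mod 19 = 7.

x ≡ 207848 (mod 248976).


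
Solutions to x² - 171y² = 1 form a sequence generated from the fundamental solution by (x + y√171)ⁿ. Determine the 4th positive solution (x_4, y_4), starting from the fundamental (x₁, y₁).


Step 1: Find the fundamental solution (x₁, y₁) of x² - 171y² = 1.
  Expand √171 as a continued fraction. a₀ = ⌊√171⌋ = 13; iterate m_{k+1} = d_k·a_k − m_k, d_{k+1} = (171 − m_{k+1}²)/d_k, a_{k+1} = ⌊(a₀ + m_{k+1})/d_{k+1}⌋ (starting m₀ = 0, d₀ = 1), with convergents p_k = a_k·p_{k-1} + p_{k-2}, q_k = a_k·q_{k-1} + q_{k-2} (p₋₁ = 1, q₋₁ = 0):
  k = 0: a₀ = 13; p₀/q₀ = 13/1; p₀² − 171·q₀² = 169 − 171 = -2.
  k = 1: m = 13, d = 2, a = ⌊(13 + 13)/2⌋ = 13; p/q = (13·13 + 1)/(13·1 + 0) = 170/13; p² − 171·q² = 28900 − 28899 = 1.
  The first convergent with p² − 171·q² = 1 gives the fundamental solution (x₁, y₁) = (170, 13).
Step 2: Apply the recurrence (x_{n+1}, y_{n+1}) = (x₁x_n + 171y₁y_n, x₁y_n + y₁x_n) repeatedly.
  From (x_1, y_1) = (170, 13): x_2 = 170·170 + 171·13·13 = 57799; y_2 = 170·13 + 13·170 = 4420.
  From (x_2, y_2) = (57799, 4420): x_3 = 170·57799 + 171·13·4420 = 19651490; y_3 = 170·4420 + 13·57799 = 1502787.
  From (x_3, y_3) = (19651490, 1502787): x_4 = 170·19651490 + 171·13·1502787 = 6681448801; y_4 = 170·1502787 + 13·19651490 = 510943160.
Step 3: Verify x_4² - 171·y_4² = 44641758080384337601 - 44641758080384337600 = 1 (should be 1). ✓

(x_1, y_1) = (170, 13); (x_4, y_4) = (6681448801, 510943160).


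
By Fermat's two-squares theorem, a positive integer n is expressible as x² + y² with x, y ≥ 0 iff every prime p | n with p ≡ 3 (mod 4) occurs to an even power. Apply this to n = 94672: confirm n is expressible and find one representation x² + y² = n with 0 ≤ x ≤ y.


Step 1: Factor n = 94672 = 2^4 · 61 · 97.
Step 2: Check the mod-4 condition on each prime factor: 2 = 2 (special); 61 ≡ 1 (mod 4), exponent 1; 97 ≡ 1 (mod 4), exponent 1.
All primes ≡ 3 (mod 4) appear to even exponent (or don't appear), so by the two-squares theorem n IS expressible as a sum of two squares.
Step 3: Build a representation. Group n = k² · m with k = 4 and m = 61 · 97 = 5917 (a product of primes ≡ 1 (mod 4)); a representation of m scales to one of n via (k·x)² + (k·y)² = k²(x² + y²). Each prime p ≡ 1 (mod 4) is itself a sum of two squares; find a² by testing p − a² for a perfect square:
  61: 61 − 1² = 60, 61 − 2² = 57, 61 − 3² = 52, 61 − 4² = 45, 61 − 5² = 36 = 6² ⇒ 61 = 5² + 6².
  97: 97 − 1² = 96, 97 − 2² = 93, 97 − 3² = 88, 97 − 4² = 81 = 9² ⇒ 97 = 4² + 9².
  Combine using the Brahmagupta–Fibonacci identity (a² + b²)(c² + d²) = (ac − bd)² + (ad + bc)² = (ac + bd)² + (ad − bc)²:
  61 · 97 = 5917: from (5² + 6²)(4² + 9²), take (5·4 − 6·9, 5·9 + 6·4) = (20 − 54, 45 + 24) = (-34, 69); dropping signs (only squares matter) gives (34, 69); check 34² + 69² = 1156 + 4761 = 5917 ✓.
  Scale by k = 4: (4·34, 4·69) = (136, 276).
Step 4: Order so x ≤ y and verify: 136² + 276² = 18496 + 76176 = 94672 = n. ✓

n = 94672 = 136² + 276² (one valid representation with x ≤ y).


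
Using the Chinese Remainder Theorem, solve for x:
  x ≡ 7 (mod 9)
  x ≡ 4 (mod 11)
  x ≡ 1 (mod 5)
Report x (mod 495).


Moduli 9, 11, 5 are pairwise coprime; by CRT there is a unique solution modulo M = 9 · 11 · 5 = 495.
Solve pairwise, accumulating the modulus:
  Start with x ≡ 7 (mod 9).
  Combine with x ≡ 4 (mod 11): since gcd(9, 11) = 1, we get a unique residue mod 99.
    Write x = 7 + 9·t and substitute into x ≡ 4 (mod 11): 9·t ≡ 4 − 7 = -3 (mod 11).
    Reduce coefficients mod 11: 9·t ≡ 8 (mod 11).
    The inverse of 9 mod 11 is 5 (since 9·5 = 45 = 4·11 + 1), so t ≡ 5·8 = 40 ≡ 7 (mod 11).
    Then x = 7 + 9·7 = 70, valid modulo lcm(9, 11) = 99: x ≡ 70 (mod 99).
  Combine with x ≡ 1 (mod 5): since gcd(99, 5) = 1, we get a unique residue mod 495.
    Write x = 70 + 99·t and substitute into x ≡ 1 (mod 5): 99·t ≡ 1 − 70 = -69 (mod 5).
    Reduce coefficients mod 5: 4·t ≡ 1 (mod 5).
    The inverse of 4 mod 5 is 4 (since 4·4 = 16 = 3·5 + 1), so t ≡ 4·1 = 4 ≡ 4 (mod 5).
    Then x = 70 + 99·4 = 466, valid modulo lcm(99, 5) = 495: x ≡ 466 (mod 495).
Verify: 466 mod 9 = 7 ✓, 466 mod 11 = 4 ✓, 466 mod 5 = 1 ✓.

x ≡ 466 (mod 495).


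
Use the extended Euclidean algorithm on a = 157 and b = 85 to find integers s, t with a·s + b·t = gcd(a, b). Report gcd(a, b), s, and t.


Euclidean algorithm on (157, 85) — divide until remainder is 0:
  157 = 1 · 85 + 72
  85 = 1 · 72 + 13
  72 = 5 · 13 + 7
  13 = 1 · 7 + 6
  7 = 1 · 6 + 1
  6 = 6 · 1 + 0
gcd(157, 85) = 1.
Track Bezout coefficients alongside the remainders: start with r₀ = 157 = a·1 + b·0 (s = 1, t = 0) and r₁ = 85 = a·0 + b·1 (s = 0, t = 1); each new remainder r_{k+1} = r_{k-1} − q_k·r_k inherits s_{k+1} = s_{k-1} − q_k·s_k, t_{k+1} = t_{k-1} − q_k·t_k, so r_k = a·s_k + b·t_k at every step:
  q = 1: r = 72, s = 1 − 1·0 = 1, t = 0 − 1·1 = -1  (check: 157·1 + 85·(-1) = 72)
  q = 1: r = 13, s = 0 − 1·1 = -1, t = 1 − 1·(-1) = 2  (check: 157·(-1) + 85·2 = 13)
  q = 5: r = 7, s = 1 − 5·(-1) = 6, t = -1 − 5·2 = -11  (check: 157·6 + 85·(-11) = 7)
  q = 1: r = 6, s = -1 − 1·6 = -7, t = 2 − 1·(-11) = 13  (check: 157·(-7) + 85·13 = 6)
  q = 1: r = 1, s = 6 − 1·(-7) = 13, t = -11 − 1·13 = -24  (check: 157·13 + 85·(-24) = 1)
The row with r = 1 (the gcd) gives the Bezout coefficients s = 13, t = -24.
Result: 157 · (13) + 85 · (-24) = 1.

gcd(157, 85) = 1; s = 13, t = -24 (check: 157·13 + 85·(-24) = 1).


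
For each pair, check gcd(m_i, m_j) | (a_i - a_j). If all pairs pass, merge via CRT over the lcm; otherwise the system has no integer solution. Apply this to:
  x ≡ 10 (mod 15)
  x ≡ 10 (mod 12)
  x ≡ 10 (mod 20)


Moduli 15, 12, 20 are not pairwise coprime, so CRT works modulo lcm(m_i) when all pairwise compatibility conditions hold.
Pairwise compatibility: gcd(m_i, m_j) must divide a_i - a_j for every pair.
Merge one congruence at a time:
  Start: x ≡ 10 (mod 15).
  Combine with x ≡ 10 (mod 12): gcd(15, 12) = 3; 10 - 10 = 0, which IS divisible by 3, so compatible.
    Write x = 10 + 15·t and substitute into x ≡ 10 (mod 12): 15·t ≡ 10 − 10 = 0 (mod 12).
    Divide the congruence (and modulus) by g = 3: 5·t ≡ 0 (mod 4).
    Reduce coefficients mod 4: 1·t ≡ 0 (mod 4).
    So t ≡ 0 (mod 4).
    Then x = 10 + 15·0 = 10, valid modulo lcm(15, 12) = 60: x ≡ 10 (mod 60).
  Combine with x ≡ 10 (mod 20): gcd(60, 20) = 20; 10 - 10 = 0, which IS divisible by 20, so compatible.
    Write x = 10 + 60·t and substitute into x ≡ 10 (mod 20): 60·t ≡ 10 − 10 = 0 (mod 20).
    Divide the congruence (and modulus) by g = 20: 3·t ≡ 0 (mod 1).
    Modulo 1 every t works; take t = 0.
    Then x = 10 + 60·0 = 10, valid modulo lcm(60, 20) = 60: x ≡ 10 (mod 60).
Verify: 10 mod 15 = 10, 10 mod 12 = 10, 10 mod 20 = 10.

x ≡ 10 (mod 60).


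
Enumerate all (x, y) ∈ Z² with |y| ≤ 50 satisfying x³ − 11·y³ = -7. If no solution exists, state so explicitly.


The equation is x³ - 11y³ = -7. For fixed y, x³ = 11·y³ − 7, so a solution requires the RHS to be a perfect cube.
Strategy: iterate y from -50 to 50, compute RHS = 11·y³ − 7, and check whether it is a (positive or negative) perfect cube.
Check small values of y:
  y = 0: RHS = -7 is not a perfect cube.
  y = 1: RHS = 4 is not a perfect cube.
  y = -1: RHS = -18 is not a perfect cube.
  y = 2: RHS = 81 is not a perfect cube.
  y = -2: RHS = -95 is not a perfect cube.
  y = 3: RHS = 290 is not a perfect cube.
  y = -3: RHS = -304 is not a perfect cube.
Continuing the search up to |y| = 50 finds no solutions either.
No (x, y) in the scanned range satisfies the equation.

No integer solutions with |y| ≤ 50.


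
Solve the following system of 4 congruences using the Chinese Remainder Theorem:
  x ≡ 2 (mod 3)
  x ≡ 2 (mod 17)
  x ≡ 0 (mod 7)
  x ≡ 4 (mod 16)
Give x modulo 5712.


Product of moduli M = 3 · 17 · 7 · 16 = 5712.
Merge one congruence at a time:
  Start: x ≡ 2 (mod 3).
  Combine with x ≡ 2 (mod 17); new modulus lcm = 51.
    Write x = 2 + 3·t and substitute into x ≡ 2 (mod 17): 3·t ≡ 2 − 2 = 0 (mod 17).
    The inverse of 3 mod 17 is 6 (since 3·6 = 18 = 1·17 + 1), so t ≡ 6·0 = 0 ≡ 0 (mod 17).
    Then x = 2 + 3·0 = 2, valid modulo lcm(3, 17) = 51: x ≡ 2 (mod 51).
  Combine with x ≡ 0 (mod 7); new modulus lcm = 357.
    Write x = 2 + 51·t and substitute into x ≡ 0 (mod 7): 51·t ≡ 0 − 2 = -2 (mod 7).
    Reduce coefficients mod 7: 2·t ≡ 5 (mod 7).
    The inverse of 2 mod 7 is 4 (since 2·4 = 8 = 1·7 + 1), so t ≡ 4·5 = 20 ≡ 6 (mod 7).
    Then x = 2 + 51·6 = 308, valid modulo lcm(51, 7) = 357: x ≡ 308 (mod 357).
  Combine with x ≡ 4 (mod 16); new modulus lcm = 5712.
    Write x = 308 + 357·t and substitute into x ≡ 4 (mod 16): 357·t ≡ 4 − 308 = -304 (mod 16).
    Reduce coefficients mod 16: 5·t ≡ 0 (mod 16).
    The inverse of 5 mod 16 is 13 (since 5·13 = 65 = 4·16 + 1), so t ≡ 13·0 = 0 ≡ 0 (mod 16).
    Then x = 308 + 357·0 = 308, valid modulo lcm(357, 16) = 5712: x ≡ 308 (mod 5712).
Verify against each original: 308 mod 3 = 2, 308 mod 17 = 2, 308 mod 7 = 0, 308 mod 16 = 4.

x ≡ 308 (mod 5712).


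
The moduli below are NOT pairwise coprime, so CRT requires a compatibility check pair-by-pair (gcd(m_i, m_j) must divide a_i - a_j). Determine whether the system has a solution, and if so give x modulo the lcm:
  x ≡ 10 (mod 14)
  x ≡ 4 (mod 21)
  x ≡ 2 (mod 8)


Moduli 14, 21, 8 are not pairwise coprime, so CRT works modulo lcm(m_i) when all pairwise compatibility conditions hold.
Pairwise compatibility: gcd(m_i, m_j) must divide a_i - a_j for every pair.
Merge one congruence at a time:
  Start: x ≡ 10 (mod 14).
  Combine with x ≡ 4 (mod 21): gcd(14, 21) = 7, and 4 - 10 = -6 is NOT divisible by 7.
    ⇒ system is inconsistent (no integer solution).

No solution (the system is inconsistent).


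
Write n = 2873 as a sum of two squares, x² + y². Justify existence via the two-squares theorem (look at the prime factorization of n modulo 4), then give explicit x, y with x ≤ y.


Step 1: Factor n = 2873 = 13^2 · 17.
Step 2: Check the mod-4 condition on each prime factor: 13 ≡ 1 (mod 4), exponent 2; 17 ≡ 1 (mod 4), exponent 1.
All primes ≡ 3 (mod 4) appear to even exponent (or don't appear), so by the two-squares theorem n IS expressible as a sum of two squares.
Step 3: Build a representation. Here n = 13 · 13 · 17 is a product of primes ≡ 1 (mod 4). Each prime p ≡ 1 (mod 4) is itself a sum of two squares; find a² by testing p − a² for a perfect square:
  13: 13 − 1² = 12, 13 − 2² = 9 = 3² ⇒ 13 = 2² + 3².
  17: 17 − 1² = 16 = 4² ⇒ 17 = 1² + 4².
  Combine using the Brahmagupta–Fibonacci identity (a² + b²)(c² + d²) = (ac − bd)² + (ad + bc)² = (ac + bd)² + (ad − bc)²:
  13 · 13 = 169: from (2² + 3²)(2² + 3²), take (2·2 − 3·3, 2·3 + 3·2) = (4 − 9, 6 + 6) = (-5, 12); dropping signs (only squares matter) gives (5, 12); check 5² + 12² = 25 + 144 = 169 ✓.
  169 · 17 = 2873: from (5² + 12²)(1² + 4²), take (5·1 − 12·4, 5·4 + 12·1) = (5 − 48, 20 + 12) = (-43, 32); dropping signs (only squares matter) gives (43, 32); check 43² + 32² = 1849 + 1024 = 2873 ✓.
Step 4: Order so x ≤ y and verify: 32² + 43² = 1024 + 1849 = 2873 = n. ✓

n = 2873 = 32² + 43² (one valid representation with x ≤ y).


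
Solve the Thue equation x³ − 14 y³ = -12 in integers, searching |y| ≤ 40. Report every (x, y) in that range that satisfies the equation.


The equation is x³ - 14y³ = -12. For fixed y, x³ = 14·y³ − 12, so a solution requires the RHS to be a perfect cube.
Strategy: iterate y from -40 to 40, compute RHS = 14·y³ − 12, and check whether it is a (positive or negative) perfect cube.
Check small values of y:
  y = 0: RHS = -12 is not a perfect cube.
  y = 1: RHS = 2 is not a perfect cube.
  y = -1: RHS = -26 is not a perfect cube.
  y = 2: RHS = 100 is not a perfect cube.
  y = -2: RHS = -124 is not a perfect cube.
  y = 3: RHS = 366 is not a perfect cube.
  y = -3: RHS = -390 is not a perfect cube.
Continuing the search up to |y| = 40 finds no solutions either.
No (x, y) in the scanned range satisfies the equation.

No integer solutions with |y| ≤ 40.


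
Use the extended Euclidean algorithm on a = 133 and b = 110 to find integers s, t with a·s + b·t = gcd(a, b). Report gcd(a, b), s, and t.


Euclidean algorithm on (133, 110) — divide until remainder is 0:
  133 = 1 · 110 + 23
  110 = 4 · 23 + 18
  23 = 1 · 18 + 5
  18 = 3 · 5 + 3
  5 = 1 · 3 + 2
  3 = 1 · 2 + 1
  2 = 2 · 1 + 0
gcd(133, 110) = 1.
Track Bezout coefficients alongside the remainders: start with r₀ = 133 = a·1 + b·0 (s = 1, t = 0) and r₁ = 110 = a·0 + b·1 (s = 0, t = 1); each new remainder r_{k+1} = r_{k-1} − q_k·r_k inherits s_{k+1} = s_{k-1} − q_k·s_k, t_{k+1} = t_{k-1} − q_k·t_k, so r_k = a·s_k + b·t_k at every step:
  q = 1: r = 23, s = 1 − 1·0 = 1, t = 0 − 1·1 = -1  (check: 133·1 + 110·(-1) = 23)
  q = 4: r = 18, s = 0 − 4·1 = -4, t = 1 − 4·(-1) = 5  (check: 133·(-4) + 110·5 = 18)
  q = 1: r = 5, s = 1 − 1·(-4) = 5, t = -1 − 1·5 = -6  (check: 133·5 + 110·(-6) = 5)
  q = 3: r = 3, s = -4 − 3·5 = -19, t = 5 − 3·(-6) = 23  (check: 133·(-19) + 110·23 = 3)
  q = 1: r = 2, s = 5 − 1·(-19) = 24, t = -6 − 1·23 = -29  (check: 133·24 + 110·(-29) = 2)
  q = 1: r = 1, s = -19 − 1·24 = -43, t = 23 − 1·(-29) = 52  (check: 133·(-43) + 110·52 = 1)
The row with r = 1 (the gcd) gives the Bezout coefficients s = -43, t = 52.
Result: 133 · (-43) + 110 · (52) = 1.

gcd(133, 110) = 1; s = -43, t = 52 (check: 133·(-43) + 110·52 = 1).


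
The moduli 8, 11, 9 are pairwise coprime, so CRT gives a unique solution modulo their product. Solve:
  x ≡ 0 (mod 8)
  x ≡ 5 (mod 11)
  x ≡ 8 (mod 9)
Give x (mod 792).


Moduli 8, 11, 9 are pairwise coprime; by CRT there is a unique solution modulo M = 8 · 11 · 9 = 792.
Solve pairwise, accumulating the modulus:
  Start with x ≡ 0 (mod 8).
  Combine with x ≡ 5 (mod 11): since gcd(8, 11) = 1, we get a unique residue mod 88.
    Write x = 0 + 8·t and substitute into x ≡ 5 (mod 11): 8·t ≡ 5 − 0 = 5 (mod 11).
    The inverse of 8 mod 11 is 7 (since 8·7 = 56 = 5·11 + 1), so t ≡ 7·5 = 35 ≡ 2 (mod 11).
    Then x = 0 + 8·2 = 16, valid modulo lcm(8, 11) = 88: x ≡ 16 (mod 88).
  Combine with x ≡ 8 (mod 9): since gcd(88, 9) = 1, we get a unique residue mod 792.
    Write x = 16 + 88·t and substitute into x ≡ 8 (mod 9): 88·t ≡ 8 − 16 = -8 (mod 9).
    Reduce coefficients mod 9: 7·t ≡ 1 (mod 9).
    The inverse of 7 mod 9 is 4 (since 7·4 = 28 = 3·9 + 1), so t ≡ 4·1 = 4 ≡ 4 (mod 9).
    Then x = 16 + 88·4 = 368, valid modulo lcm(88, 9) = 792: x ≡ 368 (mod 792).
Verify: 368 mod 8 = 0 ✓, 368 mod 11 = 5 ✓, 368 mod 9 = 8 ✓.

x ≡ 368 (mod 792).


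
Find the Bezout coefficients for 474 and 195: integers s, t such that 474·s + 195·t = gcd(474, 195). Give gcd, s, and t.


Euclidean algorithm on (474, 195) — divide until remainder is 0:
  474 = 2 · 195 + 84
  195 = 2 · 84 + 27
  84 = 3 · 27 + 3
  27 = 9 · 3 + 0
gcd(474, 195) = 3.
Track Bezout coefficients alongside the remainders: start with r₀ = 474 = a·1 + b·0 (s = 1, t = 0) and r₁ = 195 = a·0 + b·1 (s = 0, t = 1); each new remainder r_{k+1} = r_{k-1} − q_k·r_k inherits s_{k+1} = s_{k-1} − q_k·s_k, t_{k+1} = t_{k-1} − q_k·t_k, so r_k = a·s_k + b·t_k at every step:
  q = 2: r = 84, s = 1 − 2·0 = 1, t = 0 − 2·1 = -2  (check: 474·1 + 195·(-2) = 84)
  q = 2: r = 27, s = 0 − 2·1 = -2, t = 1 − 2·(-2) = 5  (check: 474·(-2) + 195·5 = 27)
  q = 3: r = 3, s = 1 − 3·(-2) = 7, t = -2 − 3·5 = -17  (check: 474·7 + 195·(-17) = 3)
The row with r = 3 (the gcd) gives the Bezout coefficients s = 7, t = -17.
Result: 474 · (7) + 195 · (-17) = 3.

gcd(474, 195) = 3; s = 7, t = -17 (check: 474·7 + 195·(-17) = 3).


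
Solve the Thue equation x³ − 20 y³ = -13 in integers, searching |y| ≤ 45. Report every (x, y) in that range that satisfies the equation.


The equation is x³ - 20y³ = -13. For fixed y, x³ = 20·y³ − 13, so a solution requires the RHS to be a perfect cube.
Strategy: iterate y from -45 to 45, compute RHS = 20·y³ − 13, and check whether it is a (positive or negative) perfect cube.
Check small values of y:
  y = 0: RHS = -13 is not a perfect cube.
  y = 1: RHS = 7 is not a perfect cube.
  y = -1: RHS = -33 is not a perfect cube.
  y = 2: RHS = 147 is not a perfect cube.
  y = -2: RHS = -173 is not a perfect cube.
  y = 3: RHS = 527 is not a perfect cube.
  y = -3: RHS = -553 is not a perfect cube.
Continuing the search up to |y| = 45 finds no solutions either.
No (x, y) in the scanned range satisfies the equation.

No integer solutions with |y| ≤ 45.


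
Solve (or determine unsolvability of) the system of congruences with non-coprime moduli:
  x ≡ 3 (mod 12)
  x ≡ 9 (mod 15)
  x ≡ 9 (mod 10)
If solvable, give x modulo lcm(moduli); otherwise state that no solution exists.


Moduli 12, 15, 10 are not pairwise coprime, so CRT works modulo lcm(m_i) when all pairwise compatibility conditions hold.
Pairwise compatibility: gcd(m_i, m_j) must divide a_i - a_j for every pair.
Merge one congruence at a time:
  Start: x ≡ 3 (mod 12).
  Combine with x ≡ 9 (mod 15): gcd(12, 15) = 3; 9 - 3 = 6, which IS divisible by 3, so compatible.
    Write x = 3 + 12·t and substitute into x ≡ 9 (mod 15): 12·t ≡ 9 − 3 = 6 (mod 15).
    Divide the congruence (and modulus) by g = 3: 4·t ≡ 2 (mod 5).
    The inverse of 4 mod 5 is 4 (since 4·4 = 16 = 3·5 + 1), so t ≡ 4·2 = 8 ≡ 3 (mod 5).
    Then x = 3 + 12·3 = 39, valid modulo lcm(12, 15) = 60: x ≡ 39 (mod 60).
  Combine with x ≡ 9 (mod 10): gcd(60, 10) = 10; 9 - 39 = -30, which IS divisible by 10, so compatible.
    Write x = 39 + 60·t and substitute into x ≡ 9 (mod 10): 60·t ≡ 9 − 39 = -30 (mod 10).
    Divide the congruence (and modulus) by g = 10: 6·t ≡ -3 (mod 1).
    Modulo 1 every t works; take t = 0.
    Then x = 39 + 60·0 = 39, valid modulo lcm(60, 10) = 60: x ≡ 39 (mod 60).
Verify: 39 mod 12 = 3, 39 mod 15 = 9, 39 mod 10 = 9.

x ≡ 39 (mod 60).


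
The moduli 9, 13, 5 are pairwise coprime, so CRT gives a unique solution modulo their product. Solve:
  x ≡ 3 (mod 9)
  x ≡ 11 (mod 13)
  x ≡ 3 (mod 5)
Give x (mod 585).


Moduli 9, 13, 5 are pairwise coprime; by CRT there is a unique solution modulo M = 9 · 13 · 5 = 585.
Solve pairwise, accumulating the modulus:
  Start with x ≡ 3 (mod 9).
  Combine with x ≡ 11 (mod 13): since gcd(9, 13) = 1, we get a unique residue mod 117.
    Write x = 3 + 9·t and substitute into x ≡ 11 (mod 13): 9·t ≡ 11 − 3 = 8 (mod 13).
    The inverse of 9 mod 13 is 3 (since 9·3 = 27 = 2·13 + 1), so t ≡ 3·8 = 24 ≡ 11 (mod 13).
    Then x = 3 + 9·11 = 102, valid modulo lcm(9, 13) = 117: x ≡ 102 (mod 117).
  Combine with x ≡ 3 (mod 5): since gcd(117, 5) = 1, we get a unique residue mod 585.
    Write x = 102 + 117·t and substitute into x ≡ 3 (mod 5): 117·t ≡ 3 − 102 = -99 (mod 5).
    Reduce coefficients mod 5: 2·t ≡ 1 (mod 5).
    The inverse of 2 mod 5 is 3 (since 2·3 = 6 = 1·5 + 1), so t ≡ 3·1 = 3 ≡ 3 (mod 5).
    Then x = 102 + 117·3 = 453, valid modulo lcm(117, 5) = 585: x ≡ 453 (mod 585).
Verify: 453 mod 9 = 3 ✓, 453 mod 13 = 11 ✓, 453 mod 5 = 3 ✓.

x ≡ 453 (mod 585).


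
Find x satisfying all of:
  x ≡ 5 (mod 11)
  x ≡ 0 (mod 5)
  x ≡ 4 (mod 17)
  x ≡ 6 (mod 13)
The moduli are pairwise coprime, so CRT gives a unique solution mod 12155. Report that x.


Product of moduli M = 11 · 5 · 17 · 13 = 12155.
Merge one congruence at a time:
  Start: x ≡ 5 (mod 11).
  Combine with x ≡ 0 (mod 5); new modulus lcm = 55.
    Write x = 5 + 11·t and substitute into x ≡ 0 (mod 5): 11·t ≡ 0 − 5 = -5 (mod 5).
    Reduce coefficients mod 5: 1·t ≡ 0 (mod 5).
    So t ≡ 0 (mod 5).
    Then x = 5 + 11·0 = 5, valid modulo lcm(11, 5) = 55: x ≡ 5 (mod 55).
  Combine with x ≡ 4 (mod 17); new modulus lcm = 935.
    Write x = 5 + 55·t and substitute into x ≡ 4 (mod 17): 55·t ≡ 4 − 5 = -1 (mod 17).
    Reduce coefficients mod 17: 4·t ≡ 16 (mod 17).
    The inverse of 4 mod 17 is 13 (since 4·13 = 52 = 3·17 + 1), so t ≡ 13·16 = 208 ≡ 4 (mod 17).
    Then x = 5 + 55·4 = 225, valid modulo lcm(55, 17) = 935: x ≡ 225 (mod 935).
  Combine with x ≡ 6 (mod 13); new modulus lcm = 12155.
    Write x = 225 + 935·t and substitute into x ≡ 6 (mod 13): 935·t ≡ 6 − 225 = -219 (mod 13).
    Reduce coefficients mod 13: 12·t ≡ 2 (mod 13).
    The inverse of 12 mod 13 is 12 (since 12·12 = 144 = 11·13 + 1), so t ≡ 12·2 = 24 ≡ 11 (mod 13).
    Then x = 225 + 935·11 = 10510, valid modulo lcm(935, 13) = 12155: x ≡ 10510 (mod 12155).
Verify against each original: 10510 mod 11 = 5, 10510 mod 5 = 0, 10510 mod 17 = 4, 10510 mod 13 = 6.

x ≡ 10510 (mod 12155).


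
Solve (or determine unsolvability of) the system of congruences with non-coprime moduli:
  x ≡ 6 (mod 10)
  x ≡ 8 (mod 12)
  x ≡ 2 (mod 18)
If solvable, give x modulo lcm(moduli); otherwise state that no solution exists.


Moduli 10, 12, 18 are not pairwise coprime, so CRT works modulo lcm(m_i) when all pairwise compatibility conditions hold.
Pairwise compatibility: gcd(m_i, m_j) must divide a_i - a_j for every pair.
Merge one congruence at a time:
  Start: x ≡ 6 (mod 10).
  Combine with x ≡ 8 (mod 12): gcd(10, 12) = 2; 8 - 6 = 2, which IS divisible by 2, so compatible.
    Write x = 6 + 10·t and substitute into x ≡ 8 (mod 12): 10·t ≡ 8 − 6 = 2 (mod 12).
    Divide the congruence (and modulus) by g = 2: 5·t ≡ 1 (mod 6).
    The inverse of 5 mod 6 is 5 (since 5·5 = 25 = 4·6 + 1), so t ≡ 5·1 = 5 ≡ 5 (mod 6).
    Then x = 6 + 10·5 = 56, valid modulo lcm(10, 12) = 60: x ≡ 56 (mod 60).
  Combine with x ≡ 2 (mod 18): gcd(60, 18) = 6; 2 - 56 = -54, which IS divisible by 6, so compatible.
    Write x = 56 + 60·t and substitute into x ≡ 2 (mod 18): 60·t ≡ 2 − 56 = -54 (mod 18).
    Divide the congruence (and modulus) by g = 6: 10·t ≡ -9 (mod 3).
    Reduce coefficients mod 3: 1·t ≡ 0 (mod 3).
    So t ≡ 0 (mod 3).
    Then x = 56 + 60·0 = 56, valid modulo lcm(60, 18) = 180: x ≡ 56 (mod 180).
Verify: 56 mod 10 = 6, 56 mod 12 = 8, 56 mod 18 = 2.

x ≡ 56 (mod 180).


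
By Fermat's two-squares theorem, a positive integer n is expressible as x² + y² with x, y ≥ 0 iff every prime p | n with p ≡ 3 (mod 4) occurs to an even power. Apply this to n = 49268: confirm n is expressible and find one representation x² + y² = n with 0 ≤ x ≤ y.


Step 1: Factor n = 49268 = 2^2 · 109 · 113.
Step 2: Check the mod-4 condition on each prime factor: 2 = 2 (special); 109 ≡ 1 (mod 4), exponent 1; 113 ≡ 1 (mod 4), exponent 1.
All primes ≡ 3 (mod 4) appear to even exponent (or don't appear), so by the two-squares theorem n IS expressible as a sum of two squares.
Step 3: Build a representation. Group n = k² · m with k = 2 and m = 109 · 113 = 12317 (a product of primes ≡ 1 (mod 4)); a representation of m scales to one of n via (k·x)² + (k·y)² = k²(x² + y²). Each prime p ≡ 1 (mod 4) is itself a sum of two squares; find a² by testing p − a² for a perfect square:
  109: 109 − 1² = 108, 109 − 2² = 105, 109 − 3² = 100 = 10² ⇒ 109 = 3² + 10².
  113: 113 − 1² = 112, 113 − 2² = 109, 113 − 3² = 104, 113 − 4² = 97, 113 − 5² = 88, 113 − 6² = 77, 113 − 7² = 64 = 8² ⇒ 113 = 7² + 8².
  Combine using the Brahmagupta–Fibonacci identity (a² + b²)(c² + d²) = (ac − bd)² + (ad + bc)² = (ac + bd)² + (ad − bc)²:
  109 · 113 = 12317: from (3² + 10²)(7² + 8²), take (3·7 − 10·8, 3·8 + 10·7) = (21 − 80, 24 + 70) = (-59, 94); dropping signs (only squares matter) gives (59, 94); check 59² + 94² = 3481 + 8836 = 12317 ✓.
  Scale by k = 2: (2·59, 2·94) = (118, 188).
Step 4: Order so x ≤ y and verify: 118² + 188² = 13924 + 35344 = 49268 = n. ✓

n = 49268 = 118² + 188² (one valid representation with x ≤ y).


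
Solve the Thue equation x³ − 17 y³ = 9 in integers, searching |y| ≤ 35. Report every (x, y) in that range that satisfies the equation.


The equation is x³ - 17y³ = 9. For fixed y, x³ = 17·y³ + 9, so a solution requires the RHS to be a perfect cube.
Strategy: iterate y from -35 to 35, compute RHS = 17·y³ + 9, and check whether it is a (positive or negative) perfect cube.
Check small values of y:
  y = 0: RHS = 9 is not a perfect cube.
  y = 1: RHS = 26 is not a perfect cube.
  y = -1: RHS = -8 = (-2)³ ⇒ x = -2 works.
  y = 2: RHS = 145 is not a perfect cube.
  y = -2: RHS = -127 is not a perfect cube.
  y = 3: RHS = 468 is not a perfect cube.
  y = -3: RHS = -450 is not a perfect cube.
Continuing the search up to |y| = 35 finds no further solutions beyond those listed.
Collected solutions: (-2, -1).

Solutions (with |y| ≤ 35): (-2, -1).


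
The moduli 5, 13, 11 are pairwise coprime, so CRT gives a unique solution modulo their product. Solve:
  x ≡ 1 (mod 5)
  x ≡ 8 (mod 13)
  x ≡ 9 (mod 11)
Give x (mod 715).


Moduli 5, 13, 11 are pairwise coprime; by CRT there is a unique solution modulo M = 5 · 13 · 11 = 715.
Solve pairwise, accumulating the modulus:
  Start with x ≡ 1 (mod 5).
  Combine with x ≡ 8 (mod 13): since gcd(5, 13) = 1, we get a unique residue mod 65.
    Write x = 1 + 5·t and substitute into x ≡ 8 (mod 13): 5·t ≡ 8 − 1 = 7 (mod 13).
    The inverse of 5 mod 13 is 8 (since 5·8 = 40 = 3·13 + 1), so t ≡ 8·7 = 56 ≡ 4 (mod 13).
    Then x = 1 + 5·4 = 21, valid modulo lcm(5, 13) = 65: x ≡ 21 (mod 65).
  Combine with x ≡ 9 (mod 11): since gcd(65, 11) = 1, we get a unique residue mod 715.
    Write x = 21 + 65·t and substitute into x ≡ 9 (mod 11): 65·t ≡ 9 − 21 = -12 (mod 11).
    Reduce coefficients mod 11: 10·t ≡ 10 (mod 11).
    The inverse of 10 mod 11 is 10 (since 10·10 = 100 = 9·11 + 1), so t ≡ 10·10 = 100 ≡ 1 (mod 11).
    Then x = 21 + 65·1 = 86, valid modulo lcm(65, 11) = 715: x ≡ 86 (mod 715).
Verify: 86 mod 5 = 1 ✓, 86 mod 13 = 8 ✓, 86 mod 11 = 9 ✓.

x ≡ 86 (mod 715).


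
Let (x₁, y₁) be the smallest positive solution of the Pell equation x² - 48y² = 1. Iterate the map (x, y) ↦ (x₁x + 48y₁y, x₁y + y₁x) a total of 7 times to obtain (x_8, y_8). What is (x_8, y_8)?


Step 1: Find the fundamental solution (x₁, y₁) of x² - 48y² = 1.
  Expand √48 as a continued fraction. a₀ = ⌊√48⌋ = 6; iterate m_{k+1} = d_k·a_k − m_k, d_{k+1} = (48 − m_{k+1}²)/d_k, a_{k+1} = ⌊(a₀ + m_{k+1})/d_{k+1}⌋ (starting m₀ = 0, d₀ = 1), with convergents p_k = a_k·p_{k-1} + p_{k-2}, q_k = a_k·q_{k-1} + q_{k-2} (p₋₁ = 1, q₋₁ = 0):
  k = 0: a₀ = 6; p₀/q₀ = 6/1; p₀² − 48·q₀² = 36 − 48 = -12.
  k = 1: m = 6, d = 12, a = ⌊(6 + 6)/12⌋ = 1; p/q = (1·6 + 1)/(1·1 + 0) = 7/1; p² − 48·q² = 49 − 48 = 1.
  The first convergent with p² − 48·q² = 1 gives the fundamental solution (x₁, y₁) = (7, 1).
Step 2: Apply the recurrence (x_{n+1}, y_{n+1}) = (x₁x_n + 48y₁y_n, x₁y_n + y₁x_n) repeatedly.
  From (x_1, y_1) = (7, 1): x_2 = 7·7 + 48·1·1 = 97; y_2 = 7·1 + 1·7 = 14.
  From (x_2, y_2) = (97, 14): x_3 = 7·97 + 48·1·14 = 1351; y_3 = 7·14 + 1·97 = 195.
  From (x_3, y_3) = (1351, 195): x_4 = 7·1351 + 48·1·195 = 18817; y_4 = 7·195 + 1·1351 = 2716.
  From (x_4, y_4) = (18817, 2716): x_5 = 7·18817 + 48·1·2716 = 262087; y_5 = 7·2716 + 1·18817 = 37829.
  From (x_5, y_5) = (262087, 37829): x_6 = 7·262087 + 48·1·37829 = 3650401; y_6 = 7·37829 + 1·262087 = 526890.
  From (x_6, y_6) = (3650401, 526890): x_7 = 7·3650401 + 48·1·526890 = 50843527; y_7 = 7·526890 + 1·3650401 = 7338631.
  From (x_7, y_7) = (50843527, 7338631): x_8 = 7·50843527 + 48·1·7338631 = 708158977; y_8 = 7·7338631 + 1·50843527 = 102213944.
Step 3: Verify x_8² - 48·y_8² = 501489136705686529 - 501489136705686528 = 1 (should be 1). ✓

(x_1, y_1) = (7, 1); (x_8, y_8) = (708158977, 102213944).


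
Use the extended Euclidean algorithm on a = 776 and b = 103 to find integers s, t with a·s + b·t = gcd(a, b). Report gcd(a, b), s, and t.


Euclidean algorithm on (776, 103) — divide until remainder is 0:
  776 = 7 · 103 + 55
  103 = 1 · 55 + 48
  55 = 1 · 48 + 7
  48 = 6 · 7 + 6
  7 = 1 · 6 + 1
  6 = 6 · 1 + 0
gcd(776, 103) = 1.
Track Bezout coefficients alongside the remainders: start with r₀ = 776 = a·1 + b·0 (s = 1, t = 0) and r₁ = 103 = a·0 + b·1 (s = 0, t = 1); each new remainder r_{k+1} = r_{k-1} − q_k·r_k inherits s_{k+1} = s_{k-1} − q_k·s_k, t_{k+1} = t_{k-1} − q_k·t_k, so r_k = a·s_k + b·t_k at every step:
  q = 7: r = 55, s = 1 − 7·0 = 1, t = 0 − 7·1 = -7  (check: 776·1 + 103·(-7) = 55)
  q = 1: r = 48, s = 0 − 1·1 = -1, t = 1 − 1·(-7) = 8  (check: 776·(-1) + 103·8 = 48)
  q = 1: r = 7, s = 1 − 1·(-1) = 2, t = -7 − 1·8 = -15  (check: 776·2 + 103·(-15) = 7)
  q = 6: r = 6, s = -1 − 6·2 = -13, t = 8 − 6·(-15) = 98  (check: 776·(-13) + 103·98 = 6)
  q = 1: r = 1, s = 2 − 1·(-13) = 15, t = -15 − 1·98 = -113  (check: 776·15 + 103·(-113) = 1)
The row with r = 1 (the gcd) gives the Bezout coefficients s = 15, t = -113.
Result: 776 · (15) + 103 · (-113) = 1.

gcd(776, 103) = 1; s = 15, t = -113 (check: 776·15 + 103·(-113) = 1).
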